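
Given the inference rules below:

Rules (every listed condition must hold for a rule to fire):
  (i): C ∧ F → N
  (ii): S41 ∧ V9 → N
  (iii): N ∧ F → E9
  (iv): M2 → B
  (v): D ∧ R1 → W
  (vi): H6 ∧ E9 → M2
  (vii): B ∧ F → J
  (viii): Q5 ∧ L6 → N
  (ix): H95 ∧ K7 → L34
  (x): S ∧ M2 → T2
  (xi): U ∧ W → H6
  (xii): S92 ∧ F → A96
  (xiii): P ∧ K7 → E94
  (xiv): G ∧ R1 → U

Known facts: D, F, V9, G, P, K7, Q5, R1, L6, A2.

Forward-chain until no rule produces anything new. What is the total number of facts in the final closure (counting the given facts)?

[1] (v) [D ∧ R1 → W]; (viii) [Q5 ∧ L6 → N]; (xiii) [P ∧ K7 → E94]; (xiv) [G ∧ R1 → U]. ⇒ new: W, N, E94, U.
[2] (iii) [N ∧ F → E9]; (xi) [U ∧ W → H6]. ⇒ new: E9, H6.
[3] (vi) [H6 ∧ E9 → M2]. ⇒ new: M2.
[4] (iv) [M2 → B]. ⇒ new: B.
[5] (vii) [B ∧ F → J]. ⇒ new: J.
Closure: {A2, B, D, E9, E94, F, G, H6, J, K7, L6, M2, N, P, Q5, R1, U, V9, W} — 19 facts.

19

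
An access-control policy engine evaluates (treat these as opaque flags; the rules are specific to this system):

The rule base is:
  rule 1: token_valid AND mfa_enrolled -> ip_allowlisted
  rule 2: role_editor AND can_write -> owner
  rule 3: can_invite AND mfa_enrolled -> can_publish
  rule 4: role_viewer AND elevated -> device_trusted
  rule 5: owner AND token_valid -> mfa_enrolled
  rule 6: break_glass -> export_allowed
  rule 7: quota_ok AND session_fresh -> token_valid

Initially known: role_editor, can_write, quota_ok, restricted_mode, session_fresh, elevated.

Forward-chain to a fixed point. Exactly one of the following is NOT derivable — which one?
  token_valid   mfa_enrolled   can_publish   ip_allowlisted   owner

can_publish

Round 1 — rule 2, rule 7, derive owner, token_valid.
Round 2 — rule 5, derive mfa_enrolled.
Round 3 — rule 1, derive ip_allowlisted.
Derived: token_valid (round 1), mfa_enrolled (round 2), owner (round 1), ip_allowlisted (round 3). can_publish never appears in any round.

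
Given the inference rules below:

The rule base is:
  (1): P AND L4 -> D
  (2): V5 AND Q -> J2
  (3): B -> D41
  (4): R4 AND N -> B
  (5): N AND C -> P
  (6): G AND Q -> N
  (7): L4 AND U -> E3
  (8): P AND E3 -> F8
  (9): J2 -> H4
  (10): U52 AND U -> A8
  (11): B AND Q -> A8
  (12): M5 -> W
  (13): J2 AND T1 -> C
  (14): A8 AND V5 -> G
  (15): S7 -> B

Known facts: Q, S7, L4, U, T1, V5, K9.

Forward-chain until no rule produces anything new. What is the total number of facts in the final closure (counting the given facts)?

[1] (2) [V5 AND Q -> J2]; (7) [L4 AND U -> E3]; (15) [S7 -> B]. ⇒ new: J2, E3, B.
[2] (3) [B -> D41]; (9) [J2 -> H4]; (11) [B AND Q -> A8]; (13) [J2 AND T1 -> C]. ⇒ new: D41, H4, A8, C.
[3] (14) [A8 AND V5 -> G]. ⇒ new: G.
[4] (6) [G AND Q -> N]. ⇒ new: N.
[5] (5) [N AND C -> P]. ⇒ new: P.
[6] (1) [P AND L4 -> D]; (8) [P AND E3 -> F8]. ⇒ new: D, F8.
Closure: {A8, B, C, D, D41, E3, F8, G, H4, J2, K9, L4, N, P, Q, S7, T1, U, V5} — 19 facts.

19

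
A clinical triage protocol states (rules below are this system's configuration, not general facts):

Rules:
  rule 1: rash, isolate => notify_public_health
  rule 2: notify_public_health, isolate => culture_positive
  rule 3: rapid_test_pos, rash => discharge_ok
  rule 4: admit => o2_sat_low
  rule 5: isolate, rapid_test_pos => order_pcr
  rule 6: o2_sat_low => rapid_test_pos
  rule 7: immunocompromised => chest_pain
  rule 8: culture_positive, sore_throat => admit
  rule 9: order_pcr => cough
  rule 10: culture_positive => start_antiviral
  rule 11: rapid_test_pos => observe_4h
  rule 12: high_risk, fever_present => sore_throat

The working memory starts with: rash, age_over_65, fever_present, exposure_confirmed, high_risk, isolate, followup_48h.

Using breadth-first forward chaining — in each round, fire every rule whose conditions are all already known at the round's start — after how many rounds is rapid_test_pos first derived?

5

Round 1 — rule 1, rule 12, derive notify_public_health, sore_throat.
Round 2 — rule 2, derive culture_positive.
Round 3 — rule 8, rule 10, derive admit, start_antiviral.
Round 4 — rule 4, derive o2_sat_low.
Round 5 — rule 6, derive rapid_test_pos.
rapid_test_pos first appears in round 5.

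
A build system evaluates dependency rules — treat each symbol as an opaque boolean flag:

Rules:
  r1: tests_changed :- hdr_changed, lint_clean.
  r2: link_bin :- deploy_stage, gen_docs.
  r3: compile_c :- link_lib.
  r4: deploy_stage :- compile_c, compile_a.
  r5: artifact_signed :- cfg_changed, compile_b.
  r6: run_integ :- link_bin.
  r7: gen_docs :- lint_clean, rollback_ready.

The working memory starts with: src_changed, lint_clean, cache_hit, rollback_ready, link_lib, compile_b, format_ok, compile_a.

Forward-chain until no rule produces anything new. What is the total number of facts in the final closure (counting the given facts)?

[1] r3 [compile_c :- link_lib.]; r7 [gen_docs :- lint_clean, rollback_ready.]. ⇒ new: compile_c, gen_docs.
[2] r4 [deploy_stage :- compile_c, compile_a.]. ⇒ new: deploy_stage.
[3] r2 [link_bin :- deploy_stage, gen_docs.]. ⇒ new: link_bin.
[4] r6 [run_integ :- link_bin.]. ⇒ new: run_integ.
Closure: {cache_hit, compile_a, compile_b, compile_c, deploy_stage, format_ok, gen_docs, link_bin, link_lib, lint_clean, rollback_ready, run_integ, src_changed} — 13 facts.

13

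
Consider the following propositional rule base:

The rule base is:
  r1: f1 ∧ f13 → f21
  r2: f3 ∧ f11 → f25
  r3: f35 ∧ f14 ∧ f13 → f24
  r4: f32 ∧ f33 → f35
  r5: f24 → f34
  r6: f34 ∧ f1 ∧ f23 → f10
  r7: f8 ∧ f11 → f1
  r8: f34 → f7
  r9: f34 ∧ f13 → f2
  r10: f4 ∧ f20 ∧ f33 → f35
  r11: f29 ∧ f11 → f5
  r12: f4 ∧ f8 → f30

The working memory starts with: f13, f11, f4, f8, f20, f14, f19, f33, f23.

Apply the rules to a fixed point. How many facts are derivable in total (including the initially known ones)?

18

Round 1 — r7, r10, r12, derive f1, f35, f30.
Round 2 — r1, r3, derive f21, f24.
Round 3 — r5, derive f34.
Round 4 — r6, r8, r9, derive f10, f7, f2.
Closure: {f1, f10, f11, f13, f14, f19, f2, f20, f21, f23, f24, f30, f33, f34, f35, f4, f7, f8} — 18 facts.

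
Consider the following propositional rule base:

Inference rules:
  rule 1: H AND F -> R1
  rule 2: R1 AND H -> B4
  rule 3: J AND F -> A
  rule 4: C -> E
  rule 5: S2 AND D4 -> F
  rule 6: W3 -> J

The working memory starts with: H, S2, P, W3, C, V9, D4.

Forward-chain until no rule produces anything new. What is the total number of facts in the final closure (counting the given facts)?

13

Round 1: rule 4 [C -> E]; rule 5 [S2 AND D4 -> F]; rule 6 [W3 -> J]. New: E, F, J.
Round 2: rule 1 [H AND F -> R1]; rule 3 [J AND F -> A]. New: R1, A.
Round 3: rule 2 [R1 AND H -> B4]. New: B4.
Closure: {A, B4, C, D4, E, F, H, J, P, R1, S2, V9, W3} — 13 facts.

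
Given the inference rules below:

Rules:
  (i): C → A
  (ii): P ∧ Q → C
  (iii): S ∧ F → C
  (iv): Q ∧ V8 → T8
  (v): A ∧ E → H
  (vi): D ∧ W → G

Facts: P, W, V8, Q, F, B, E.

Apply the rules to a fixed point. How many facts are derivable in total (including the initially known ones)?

Round 1 fires (ii), (iv), giving C, T8.
Round 2 fires (i), giving A.
Round 3 fires (v), giving H.
Closure: {A, B, C, E, F, H, P, Q, T8, V8, W} — 11 facts.

11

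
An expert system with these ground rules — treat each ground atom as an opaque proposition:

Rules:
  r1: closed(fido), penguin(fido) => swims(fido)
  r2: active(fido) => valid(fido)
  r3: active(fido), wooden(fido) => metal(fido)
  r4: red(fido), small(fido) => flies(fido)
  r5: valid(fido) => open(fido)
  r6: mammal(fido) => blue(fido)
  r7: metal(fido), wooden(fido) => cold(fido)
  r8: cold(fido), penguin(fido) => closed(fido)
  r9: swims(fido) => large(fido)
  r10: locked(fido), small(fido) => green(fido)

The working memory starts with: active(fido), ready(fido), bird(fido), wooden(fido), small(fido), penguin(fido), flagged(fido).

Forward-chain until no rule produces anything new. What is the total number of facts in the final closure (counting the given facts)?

14

Round 1 fires r2, r3, giving valid(fido), metal(fido).
Round 2 fires r5, r7, giving open(fido), cold(fido).
Round 3 fires r8, giving closed(fido).
Round 4 fires r1, giving swims(fido).
Round 5 fires r9, giving large(fido).
Closure: {active(fido), bird(fido), closed(fido), cold(fido), flagged(fido), large(fido), metal(fido), open(fido), penguin(fido), ready(fido), small(fido), swims(fido), valid(fido), wooden(fido)} — 14 facts.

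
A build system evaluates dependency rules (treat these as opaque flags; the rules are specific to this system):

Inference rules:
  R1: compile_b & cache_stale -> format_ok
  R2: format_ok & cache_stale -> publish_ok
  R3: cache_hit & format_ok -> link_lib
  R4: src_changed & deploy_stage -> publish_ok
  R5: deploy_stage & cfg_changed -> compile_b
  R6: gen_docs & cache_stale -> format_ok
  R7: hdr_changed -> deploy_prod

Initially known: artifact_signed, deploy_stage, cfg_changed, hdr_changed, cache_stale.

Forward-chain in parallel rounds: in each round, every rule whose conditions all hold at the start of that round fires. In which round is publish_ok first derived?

3

[1] R5 [deploy_stage & cfg_changed -> compile_b]; R7 [hdr_changed -> deploy_prod]. ⇒ new: compile_b, deploy_prod.
[2] R1 [compile_b & cache_stale -> format_ok]. ⇒ new: format_ok.
[3] R2 [format_ok & cache_stale -> publish_ok]. ⇒ new: publish_ok.
publish_ok first appears in round 3.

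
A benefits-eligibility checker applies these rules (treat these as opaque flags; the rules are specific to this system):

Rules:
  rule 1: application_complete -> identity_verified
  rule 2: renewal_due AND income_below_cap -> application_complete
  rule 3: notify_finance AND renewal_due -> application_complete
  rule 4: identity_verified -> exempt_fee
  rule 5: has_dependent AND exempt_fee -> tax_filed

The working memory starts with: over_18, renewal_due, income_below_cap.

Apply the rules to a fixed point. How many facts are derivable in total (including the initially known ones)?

[1] rule 2 [renewal_due AND income_below_cap -> application_complete]. ⇒ new: application_complete.
[2] rule 1 [application_complete -> identity_verified]. ⇒ new: identity_verified.
[3] rule 4 [identity_verified -> exempt_fee]. ⇒ new: exempt_fee.
Closure: {application_complete, exempt_fee, identity_verified, income_below_cap, over_18, renewal_due} — 6 facts.

6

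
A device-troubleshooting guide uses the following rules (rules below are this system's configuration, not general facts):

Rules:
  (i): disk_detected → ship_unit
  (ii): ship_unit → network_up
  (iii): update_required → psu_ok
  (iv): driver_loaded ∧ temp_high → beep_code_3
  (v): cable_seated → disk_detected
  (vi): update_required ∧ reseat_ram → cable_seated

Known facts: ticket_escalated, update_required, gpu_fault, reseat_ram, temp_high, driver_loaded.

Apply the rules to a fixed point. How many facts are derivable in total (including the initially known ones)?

Round 1: (iii) [update_required → psu_ok]; (iv) [driver_loaded ∧ temp_high → beep_code_3]; (vi) [update_required ∧ reseat_ram → cable_seated]. New: psu_ok, beep_code_3, cable_seated.
Round 2: (v) [cable_seated → disk_detected]. New: disk_detected.
Round 3: (i) [disk_detected → ship_unit]. New: ship_unit.
Round 4: (ii) [ship_unit → network_up]. New: network_up.
Closure: {beep_code_3, cable_seated, disk_detected, driver_loaded, gpu_fault, network_up, psu_ok, reseat_ram, ship_unit, temp_high, ticket_escalated, update_required} — 12 facts.

12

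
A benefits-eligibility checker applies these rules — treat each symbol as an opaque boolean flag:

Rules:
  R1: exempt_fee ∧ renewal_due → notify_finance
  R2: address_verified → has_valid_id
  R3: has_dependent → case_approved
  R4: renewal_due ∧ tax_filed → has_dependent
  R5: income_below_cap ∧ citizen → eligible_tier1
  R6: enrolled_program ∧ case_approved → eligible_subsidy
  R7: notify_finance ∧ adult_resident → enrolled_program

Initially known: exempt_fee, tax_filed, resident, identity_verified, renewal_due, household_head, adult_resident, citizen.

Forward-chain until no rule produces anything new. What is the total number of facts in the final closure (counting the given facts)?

13

Round 1: R1 [exempt_fee ∧ renewal_due → notify_finance]; R4 [renewal_due ∧ tax_filed → has_dependent]. New: notify_finance, has_dependent.
Round 2: R3 [has_dependent → case_approved]; R7 [notify_finance ∧ adult_resident → enrolled_program]. New: case_approved, enrolled_program.
Round 3: R6 [enrolled_program ∧ case_approved → eligible_subsidy]. New: eligible_subsidy.
Closure: {adult_resident, case_approved, citizen, eligible_subsidy, enrolled_program, exempt_fee, has_dependent, household_head, identity_verified, notify_finance, renewal_due, resident, tax_filed} — 13 facts.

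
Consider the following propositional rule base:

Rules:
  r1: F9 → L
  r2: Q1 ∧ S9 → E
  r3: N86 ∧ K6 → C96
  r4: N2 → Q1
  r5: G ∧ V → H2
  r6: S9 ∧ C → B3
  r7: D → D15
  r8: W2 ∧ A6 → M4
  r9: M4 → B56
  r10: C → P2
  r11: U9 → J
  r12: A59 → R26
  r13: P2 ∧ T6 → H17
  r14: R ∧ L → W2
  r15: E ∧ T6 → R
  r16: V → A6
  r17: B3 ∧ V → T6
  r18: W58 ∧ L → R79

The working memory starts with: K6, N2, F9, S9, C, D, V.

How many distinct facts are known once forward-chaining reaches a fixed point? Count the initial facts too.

Round 1 fires r1, r4, r6, r7, r10, r16, giving L, Q1, B3, D15, P2, A6.
Round 2 fires r2, r17, giving E, T6.
Round 3 fires r13, r15, giving H17, R.
Round 4 fires r14, giving W2.
Round 5 fires r8, giving M4.
Round 6 fires r9, giving B56.
Closure: {A6, B3, B56, C, D, D15, E, F9, H17, K6, L, M4, N2, P2, Q1, R, S9, T6, V, W2} — 20 facts.

20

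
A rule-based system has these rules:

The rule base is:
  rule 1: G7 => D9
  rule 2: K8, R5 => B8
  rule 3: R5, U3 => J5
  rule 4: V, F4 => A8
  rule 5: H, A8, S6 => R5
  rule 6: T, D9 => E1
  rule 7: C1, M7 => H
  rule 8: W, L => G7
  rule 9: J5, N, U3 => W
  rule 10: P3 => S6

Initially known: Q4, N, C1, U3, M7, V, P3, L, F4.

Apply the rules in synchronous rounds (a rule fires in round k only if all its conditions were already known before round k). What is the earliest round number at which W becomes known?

Round 1 — rule 4, rule 7, rule 10, derive A8, H, S6.
Round 2 — rule 5, derive R5.
Round 3 — rule 3, derive J5.
Round 4 — rule 9, derive W.
W first appears in round 4.

4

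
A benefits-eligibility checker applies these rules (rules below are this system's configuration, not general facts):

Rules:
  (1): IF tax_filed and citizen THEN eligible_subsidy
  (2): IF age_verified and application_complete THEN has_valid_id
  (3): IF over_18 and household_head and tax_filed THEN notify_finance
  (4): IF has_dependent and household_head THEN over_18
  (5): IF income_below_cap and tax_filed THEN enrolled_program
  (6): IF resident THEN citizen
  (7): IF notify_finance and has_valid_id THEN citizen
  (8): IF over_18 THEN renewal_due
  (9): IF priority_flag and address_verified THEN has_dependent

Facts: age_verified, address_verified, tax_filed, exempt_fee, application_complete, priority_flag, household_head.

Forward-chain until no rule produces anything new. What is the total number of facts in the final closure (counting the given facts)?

14

Round 1: (2) [IF age_verified and application_complete THEN has_valid_id]; (9) [IF priority_flag and address_verified THEN has_dependent]. Adds has_valid_id, has_dependent.
Round 2: (4) [IF has_dependent and household_head THEN over_18]. Adds over_18.
Round 3: (3) [IF over_18 and household_head and tax_filed THEN notify_finance]; (8) [IF over_18 THEN renewal_due]. Adds notify_finance, renewal_due.
Round 4: (7) [IF notify_finance and has_valid_id THEN citizen]. Adds citizen.
Round 5: (1) [IF tax_filed and citizen THEN eligible_subsidy]. Adds eligible_subsidy.
Closure: {address_verified, age_verified, application_complete, citizen, eligible_subsidy, exempt_fee, has_dependent, has_valid_id, household_head, notify_finance, over_18, priority_flag, renewal_due, tax_filed} — 14 facts.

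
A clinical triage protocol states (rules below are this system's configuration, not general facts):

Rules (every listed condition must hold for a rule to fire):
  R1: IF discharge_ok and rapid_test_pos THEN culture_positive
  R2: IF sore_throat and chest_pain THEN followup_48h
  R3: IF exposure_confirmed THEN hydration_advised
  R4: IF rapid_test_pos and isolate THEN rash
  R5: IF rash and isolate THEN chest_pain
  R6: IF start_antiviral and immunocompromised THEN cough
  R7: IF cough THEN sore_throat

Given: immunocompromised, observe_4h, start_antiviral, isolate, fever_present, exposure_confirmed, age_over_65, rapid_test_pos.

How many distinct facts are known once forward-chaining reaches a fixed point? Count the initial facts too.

Round 1: R3 [IF exposure_confirmed THEN hydration_advised]; R4 [IF rapid_test_pos and isolate THEN rash]; R6 [IF start_antiviral and immunocompromised THEN cough]. New: hydration_advised, rash, cough.
Round 2: R5 [IF rash and isolate THEN chest_pain]; R7 [IF cough THEN sore_throat]. New: chest_pain, sore_throat.
Round 3: R2 [IF sore_throat and chest_pain THEN followup_48h]. New: followup_48h.
Closure: {age_over_65, chest_pain, cough, exposure_confirmed, fever_present, followup_48h, hydration_advised, immunocompromised, isolate, observe_4h, rapid_test_pos, rash, sore_throat, start_antiviral} — 14 facts.

14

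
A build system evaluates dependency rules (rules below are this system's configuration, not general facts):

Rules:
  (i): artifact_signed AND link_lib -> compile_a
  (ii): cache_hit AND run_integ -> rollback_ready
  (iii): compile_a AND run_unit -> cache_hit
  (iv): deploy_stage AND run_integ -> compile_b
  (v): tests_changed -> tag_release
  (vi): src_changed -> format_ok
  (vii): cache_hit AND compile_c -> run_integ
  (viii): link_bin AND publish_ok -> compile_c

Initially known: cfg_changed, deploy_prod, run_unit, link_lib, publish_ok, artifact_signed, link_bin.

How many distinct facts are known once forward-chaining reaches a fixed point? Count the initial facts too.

12

Round 1 fires (i), (viii), giving compile_a, compile_c.
Round 2 fires (iii), giving cache_hit.
Round 3 fires (vii), giving run_integ.
Round 4 fires (ii), giving rollback_ready.
Closure: {artifact_signed, cache_hit, cfg_changed, compile_a, compile_c, deploy_prod, link_bin, link_lib, publish_ok, rollback_ready, run_integ, run_unit} — 12 facts.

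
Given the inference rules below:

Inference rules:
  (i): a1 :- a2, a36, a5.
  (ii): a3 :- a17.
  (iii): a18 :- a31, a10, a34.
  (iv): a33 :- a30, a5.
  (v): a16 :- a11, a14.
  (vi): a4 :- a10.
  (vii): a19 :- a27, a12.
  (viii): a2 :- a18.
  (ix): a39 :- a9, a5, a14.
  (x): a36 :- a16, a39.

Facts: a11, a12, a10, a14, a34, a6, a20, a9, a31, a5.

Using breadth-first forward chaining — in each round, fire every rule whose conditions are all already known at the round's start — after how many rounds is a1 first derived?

Round 1 fires (iii), (v), (vi), (ix), giving a18, a16, a4, a39.
Round 2 fires (viii), (x), giving a2, a36.
Round 3 fires (i), giving a1.
a1 first appears in round 3.

3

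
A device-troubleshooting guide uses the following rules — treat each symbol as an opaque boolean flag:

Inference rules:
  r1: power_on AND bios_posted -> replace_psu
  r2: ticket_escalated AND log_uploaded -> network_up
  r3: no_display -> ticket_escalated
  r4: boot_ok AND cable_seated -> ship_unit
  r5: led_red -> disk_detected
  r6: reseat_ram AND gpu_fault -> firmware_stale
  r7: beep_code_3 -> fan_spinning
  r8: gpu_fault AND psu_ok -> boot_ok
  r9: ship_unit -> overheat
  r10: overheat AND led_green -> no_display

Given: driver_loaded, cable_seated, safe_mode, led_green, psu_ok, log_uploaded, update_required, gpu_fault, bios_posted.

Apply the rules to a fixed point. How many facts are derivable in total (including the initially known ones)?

15

Round 1 fires r8, giving boot_ok.
Round 2 fires r4, giving ship_unit.
Round 3 fires r9, giving overheat.
Round 4 fires r10, giving no_display.
Round 5 fires r3, giving ticket_escalated.
Round 6 fires r2, giving network_up.
Closure: {bios_posted, boot_ok, cable_seated, driver_loaded, gpu_fault, led_green, log_uploaded, network_up, no_display, overheat, psu_ok, safe_mode, ship_unit, ticket_escalated, update_required} — 15 facts.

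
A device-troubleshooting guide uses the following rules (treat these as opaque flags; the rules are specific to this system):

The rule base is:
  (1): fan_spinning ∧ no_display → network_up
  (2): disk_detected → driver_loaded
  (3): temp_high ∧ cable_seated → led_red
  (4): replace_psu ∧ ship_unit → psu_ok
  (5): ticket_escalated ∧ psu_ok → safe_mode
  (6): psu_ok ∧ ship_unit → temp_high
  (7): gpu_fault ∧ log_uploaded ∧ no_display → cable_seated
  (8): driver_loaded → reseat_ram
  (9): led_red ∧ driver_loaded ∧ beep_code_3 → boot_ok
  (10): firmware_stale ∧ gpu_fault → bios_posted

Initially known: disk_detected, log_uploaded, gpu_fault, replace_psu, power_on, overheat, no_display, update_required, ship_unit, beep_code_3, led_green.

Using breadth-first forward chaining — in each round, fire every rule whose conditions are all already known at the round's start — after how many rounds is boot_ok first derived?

Round 1: (2) [disk_detected → driver_loaded]; (4) [replace_psu ∧ ship_unit → psu_ok]; (7) [gpu_fault ∧ log_uploaded ∧ no_display → cable_seated]. Adds driver_loaded, psu_ok, cable_seated.
Round 2: (6) [psu_ok ∧ ship_unit → temp_high]; (8) [driver_loaded → reseat_ram]. Adds temp_high, reseat_ram.
Round 3: (3) [temp_high ∧ cable_seated → led_red]. Adds led_red.
Round 4: (9) [led_red ∧ driver_loaded ∧ beep_code_3 → boot_ok]. Adds boot_ok.
boot_ok first appears in round 4.

4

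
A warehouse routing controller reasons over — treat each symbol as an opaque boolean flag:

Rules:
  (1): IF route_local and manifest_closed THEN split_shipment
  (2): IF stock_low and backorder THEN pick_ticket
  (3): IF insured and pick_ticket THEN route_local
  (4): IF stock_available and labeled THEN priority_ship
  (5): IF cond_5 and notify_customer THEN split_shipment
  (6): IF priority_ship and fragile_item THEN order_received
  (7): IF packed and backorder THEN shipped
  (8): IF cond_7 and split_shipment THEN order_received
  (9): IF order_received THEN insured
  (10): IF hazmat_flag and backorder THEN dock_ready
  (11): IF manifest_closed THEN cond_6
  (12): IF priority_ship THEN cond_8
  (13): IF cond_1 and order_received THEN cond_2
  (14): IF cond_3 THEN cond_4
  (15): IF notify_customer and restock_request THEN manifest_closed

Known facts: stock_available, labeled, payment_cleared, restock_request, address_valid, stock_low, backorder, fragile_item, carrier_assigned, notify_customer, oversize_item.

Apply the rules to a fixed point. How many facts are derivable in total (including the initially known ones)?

20

[1] (2) [IF stock_low and backorder THEN pick_ticket]; (4) [IF stock_available and labeled THEN priority_ship]; (15) [IF notify_customer and restock_request THEN manifest_closed]. ⇒ new: pick_ticket, priority_ship, manifest_closed.
[2] (6) [IF priority_ship and fragile_item THEN order_received]; (11) [IF manifest_closed THEN cond_6]; (12) [IF priority_ship THEN cond_8]. ⇒ new: order_received, cond_6, cond_8.
[3] (9) [IF order_received THEN insured]. ⇒ new: insured.
[4] (3) [IF insured and pick_ticket THEN route_local]. ⇒ new: route_local.
[5] (1) [IF route_local and manifest_closed THEN split_shipment]. ⇒ new: split_shipment.
Closure: {address_valid, backorder, carrier_assigned, cond_6, cond_8, fragile_item, insured, labeled, manifest_closed, notify_customer, order_received, oversize_item, payment_cleared, pick_ticket, priority_ship, restock_request, route_local, split_shipment, stock_available, stock_low} — 20 facts.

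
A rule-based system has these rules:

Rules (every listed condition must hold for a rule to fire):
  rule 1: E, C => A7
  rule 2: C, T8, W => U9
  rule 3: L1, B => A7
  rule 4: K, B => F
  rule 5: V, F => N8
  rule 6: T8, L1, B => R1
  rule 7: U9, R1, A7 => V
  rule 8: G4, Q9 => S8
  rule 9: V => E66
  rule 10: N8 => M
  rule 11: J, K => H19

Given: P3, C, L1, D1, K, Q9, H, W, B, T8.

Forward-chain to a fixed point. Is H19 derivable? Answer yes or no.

Round 1 — rule 2, rule 3, rule 4, rule 6, derive U9, A7, F, R1.
Round 2 — rule 7, derive V.
Round 3 — rule 5, rule 9, derive N8, E66.
Round 4 — rule 10, derive M.
Fixed point reached. H19 is concluded only by rule 11; rule 11 needs J (never derived).

no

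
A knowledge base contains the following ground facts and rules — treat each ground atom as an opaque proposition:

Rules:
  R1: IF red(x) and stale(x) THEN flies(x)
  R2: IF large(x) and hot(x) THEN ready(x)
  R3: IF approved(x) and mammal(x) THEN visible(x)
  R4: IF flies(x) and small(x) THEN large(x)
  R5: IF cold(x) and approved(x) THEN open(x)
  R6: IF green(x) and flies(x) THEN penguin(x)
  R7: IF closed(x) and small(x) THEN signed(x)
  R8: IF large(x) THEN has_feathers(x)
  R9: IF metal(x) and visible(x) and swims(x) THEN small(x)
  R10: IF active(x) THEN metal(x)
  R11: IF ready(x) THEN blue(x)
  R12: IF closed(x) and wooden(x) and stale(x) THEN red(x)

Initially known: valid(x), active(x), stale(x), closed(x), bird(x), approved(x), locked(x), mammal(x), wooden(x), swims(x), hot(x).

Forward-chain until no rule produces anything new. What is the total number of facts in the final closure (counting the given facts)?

21

Round 1 — R3, R10, R12, derive visible(x), metal(x), red(x).
Round 2 — R1, R9, derive flies(x), small(x).
Round 3 — R4, R7, derive large(x), signed(x).
Round 4 — R2, R8, derive ready(x), has_feathers(x).
Round 5 — R11, derive blue(x).
Closure: {active(x), approved(x), bird(x), blue(x), closed(x), flies(x), has_feathers(x), hot(x), large(x), locked(x), mammal(x), metal(x), ready(x), red(x), signed(x), small(x), stale(x), swims(x), valid(x), visible(x), wooden(x)} — 21 facts.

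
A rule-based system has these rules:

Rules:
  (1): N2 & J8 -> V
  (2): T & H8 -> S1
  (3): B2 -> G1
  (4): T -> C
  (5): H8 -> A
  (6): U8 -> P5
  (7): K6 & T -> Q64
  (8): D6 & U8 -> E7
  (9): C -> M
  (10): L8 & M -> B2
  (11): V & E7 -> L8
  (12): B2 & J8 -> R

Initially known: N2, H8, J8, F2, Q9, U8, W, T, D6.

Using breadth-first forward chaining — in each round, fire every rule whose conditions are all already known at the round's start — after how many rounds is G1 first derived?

4

Round 1 fires (1), (2), (4), (5), (6), (8), giving V, S1, C, A, P5, E7.
Round 2 fires (9), (11), giving M, L8.
Round 3 fires (10), giving B2.
Round 4 fires (3), (12), giving G1, R.
G1 first appears in round 4.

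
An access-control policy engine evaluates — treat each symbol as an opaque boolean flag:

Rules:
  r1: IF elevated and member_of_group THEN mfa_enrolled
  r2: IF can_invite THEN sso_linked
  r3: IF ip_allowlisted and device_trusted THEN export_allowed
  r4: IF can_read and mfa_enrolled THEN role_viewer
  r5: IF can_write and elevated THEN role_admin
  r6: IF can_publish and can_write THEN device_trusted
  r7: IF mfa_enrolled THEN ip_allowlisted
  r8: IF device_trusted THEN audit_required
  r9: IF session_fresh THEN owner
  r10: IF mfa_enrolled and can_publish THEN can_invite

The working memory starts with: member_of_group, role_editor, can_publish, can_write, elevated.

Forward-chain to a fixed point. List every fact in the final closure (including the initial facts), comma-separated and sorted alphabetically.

audit_required, can_invite, can_publish, can_write, device_trusted, elevated, export_allowed, ip_allowlisted, member_of_group, mfa_enrolled, role_admin, role_editor, sso_linked

Round 1: r1 [IF elevated and member_of_group THEN mfa_enrolled]; r5 [IF can_write and elevated THEN role_admin]; r6 [IF can_publish and can_write THEN device_trusted]. New: mfa_enrolled, role_admin, device_trusted.
Round 2: r7 [IF mfa_enrolled THEN ip_allowlisted]; r8 [IF device_trusted THEN audit_required]; r10 [IF mfa_enrolled and can_publish THEN can_invite]. New: ip_allowlisted, audit_required, can_invite.
Round 3: r2 [IF can_invite THEN sso_linked]; r3 [IF ip_allowlisted and device_trusted THEN export_allowed]. New: sso_linked, export_allowed.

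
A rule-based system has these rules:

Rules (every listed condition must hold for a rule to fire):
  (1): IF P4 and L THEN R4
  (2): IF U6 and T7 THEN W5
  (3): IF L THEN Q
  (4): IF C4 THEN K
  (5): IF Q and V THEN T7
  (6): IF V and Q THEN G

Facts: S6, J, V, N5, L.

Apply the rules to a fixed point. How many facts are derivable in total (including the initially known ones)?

8

Round 1: (3) [IF L THEN Q]. New: Q.
Round 2: (5) [IF Q and V THEN T7]; (6) [IF V and Q THEN G]. New: T7, G.
Closure: {G, J, L, N5, Q, S6, T7, V} — 8 facts.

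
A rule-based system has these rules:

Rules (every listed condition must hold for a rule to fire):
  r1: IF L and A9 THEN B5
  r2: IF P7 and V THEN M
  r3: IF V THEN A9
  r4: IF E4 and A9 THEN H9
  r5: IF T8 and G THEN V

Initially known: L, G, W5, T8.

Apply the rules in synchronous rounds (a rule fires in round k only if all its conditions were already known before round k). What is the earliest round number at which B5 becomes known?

Round 1 fires r5, giving V.
Round 2 fires r3, giving A9.
Round 3 fires r1, giving B5.
B5 first appears in round 3.

3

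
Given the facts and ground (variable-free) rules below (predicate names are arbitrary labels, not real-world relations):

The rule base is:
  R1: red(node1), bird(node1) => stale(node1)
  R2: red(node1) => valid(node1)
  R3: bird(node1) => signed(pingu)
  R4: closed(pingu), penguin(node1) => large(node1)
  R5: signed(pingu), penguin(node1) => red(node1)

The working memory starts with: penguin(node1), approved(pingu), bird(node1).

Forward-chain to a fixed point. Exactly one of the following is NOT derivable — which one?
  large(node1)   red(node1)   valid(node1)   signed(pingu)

large(node1)

Round 1: R3 [bird(node1) => signed(pingu)]. Adds signed(pingu).
Round 2: R5 [signed(pingu), penguin(node1) => red(node1)]. Adds red(node1).
Round 3: R1 [red(node1), bird(node1) => stale(node1)]; R2 [red(node1) => valid(node1)]. Adds stale(node1), valid(node1).
Derived: valid(node1) (round 3), red(node1) (round 2), signed(pingu) (round 1). large(node1) never appears in any round.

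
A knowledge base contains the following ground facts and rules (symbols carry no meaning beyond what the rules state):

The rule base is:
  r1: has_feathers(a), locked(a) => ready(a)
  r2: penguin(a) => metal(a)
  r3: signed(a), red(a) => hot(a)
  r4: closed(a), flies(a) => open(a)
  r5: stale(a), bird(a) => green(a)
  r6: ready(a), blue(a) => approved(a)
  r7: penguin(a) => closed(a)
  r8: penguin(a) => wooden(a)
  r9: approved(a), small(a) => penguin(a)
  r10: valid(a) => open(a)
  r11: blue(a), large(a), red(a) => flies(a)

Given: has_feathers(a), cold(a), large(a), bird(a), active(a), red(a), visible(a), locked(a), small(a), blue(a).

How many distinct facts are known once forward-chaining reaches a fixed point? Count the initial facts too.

18

Round 1 fires r1, r11, giving ready(a), flies(a).
Round 2 fires r6, giving approved(a).
Round 3 fires r9, giving penguin(a).
Round 4 fires r2, r7, r8, giving metal(a), closed(a), wooden(a).
Round 5 fires r4, giving open(a).
Closure: {active(a), approved(a), bird(a), blue(a), closed(a), cold(a), flies(a), has_feathers(a), large(a), locked(a), metal(a), open(a), penguin(a), ready(a), red(a), small(a), visible(a), wooden(a)} — 18 facts.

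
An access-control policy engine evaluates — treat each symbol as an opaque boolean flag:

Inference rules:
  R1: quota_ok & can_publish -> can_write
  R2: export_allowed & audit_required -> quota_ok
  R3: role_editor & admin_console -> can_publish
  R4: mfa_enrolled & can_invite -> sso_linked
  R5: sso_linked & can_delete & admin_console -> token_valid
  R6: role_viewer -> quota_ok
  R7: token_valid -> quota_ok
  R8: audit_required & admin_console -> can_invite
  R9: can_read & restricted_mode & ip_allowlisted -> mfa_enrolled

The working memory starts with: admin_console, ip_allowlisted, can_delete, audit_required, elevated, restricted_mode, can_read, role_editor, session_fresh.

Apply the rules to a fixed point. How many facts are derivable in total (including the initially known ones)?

Round 1 fires R3, R8, R9, giving can_publish, can_invite, mfa_enrolled.
Round 2 fires R4, giving sso_linked.
Round 3 fires R5, giving token_valid.
Round 4 fires R7, giving quota_ok.
Round 5 fires R1, giving can_write.
Closure: {admin_console, audit_required, can_delete, can_invite, can_publish, can_read, can_write, elevated, ip_allowlisted, mfa_enrolled, quota_ok, restricted_mode, role_editor, session_fresh, sso_linked, token_valid} — 16 facts.

16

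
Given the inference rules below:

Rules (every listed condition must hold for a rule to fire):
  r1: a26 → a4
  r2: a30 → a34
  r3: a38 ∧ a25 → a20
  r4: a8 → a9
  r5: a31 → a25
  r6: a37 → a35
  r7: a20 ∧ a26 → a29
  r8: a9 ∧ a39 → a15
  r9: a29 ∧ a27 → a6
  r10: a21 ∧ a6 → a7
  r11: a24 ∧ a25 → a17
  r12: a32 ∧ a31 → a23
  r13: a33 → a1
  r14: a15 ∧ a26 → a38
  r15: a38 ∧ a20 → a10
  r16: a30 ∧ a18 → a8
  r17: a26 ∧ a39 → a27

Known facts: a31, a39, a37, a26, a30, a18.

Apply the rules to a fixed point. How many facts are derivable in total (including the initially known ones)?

Round 1 fires r1, r2, r5, r6, r16, r17, giving a4, a34, a25, a35, a8, a27.
Round 2 fires r4, giving a9.
Round 3 fires r8, giving a15.
Round 4 fires r14, giving a38.
Round 5 fires r3, giving a20.
Round 6 fires r7, r15, giving a29, a10.
Round 7 fires r9, giving a6.
Closure: {a10, a15, a18, a20, a25, a26, a27, a29, a30, a31, a34, a35, a37, a38, a39, a4, a6, a8, a9} — 19 facts.

19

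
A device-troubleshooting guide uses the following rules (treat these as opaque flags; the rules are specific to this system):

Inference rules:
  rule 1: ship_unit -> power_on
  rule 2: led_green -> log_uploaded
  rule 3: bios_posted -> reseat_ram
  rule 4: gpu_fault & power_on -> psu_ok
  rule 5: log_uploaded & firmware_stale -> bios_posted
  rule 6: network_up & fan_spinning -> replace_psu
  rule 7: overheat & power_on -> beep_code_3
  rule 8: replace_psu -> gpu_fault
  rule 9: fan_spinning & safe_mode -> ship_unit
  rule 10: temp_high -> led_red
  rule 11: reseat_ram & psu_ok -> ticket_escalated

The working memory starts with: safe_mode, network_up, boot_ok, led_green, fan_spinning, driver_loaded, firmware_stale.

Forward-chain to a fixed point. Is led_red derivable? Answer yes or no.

no

Round 1: rule 2 [led_green -> log_uploaded]; rule 6 [network_up & fan_spinning -> replace_psu]; rule 9 [fan_spinning & safe_mode -> ship_unit]. New: log_uploaded, replace_psu, ship_unit.
Round 2: rule 1 [ship_unit -> power_on]; rule 5 [log_uploaded & firmware_stale -> bios_posted]; rule 8 [replace_psu -> gpu_fault]. New: power_on, bios_posted, gpu_fault.
Round 3: rule 3 [bios_posted -> reseat_ram]; rule 4 [gpu_fault & power_on -> psu_ok]. New: reseat_ram, psu_ok.
Round 4: rule 11 [reseat_ram & psu_ok -> ticket_escalated]. New: ticket_escalated.
Fixed point reached. led_red is concluded only by rule 10; rule 10 needs temp_high (never derived).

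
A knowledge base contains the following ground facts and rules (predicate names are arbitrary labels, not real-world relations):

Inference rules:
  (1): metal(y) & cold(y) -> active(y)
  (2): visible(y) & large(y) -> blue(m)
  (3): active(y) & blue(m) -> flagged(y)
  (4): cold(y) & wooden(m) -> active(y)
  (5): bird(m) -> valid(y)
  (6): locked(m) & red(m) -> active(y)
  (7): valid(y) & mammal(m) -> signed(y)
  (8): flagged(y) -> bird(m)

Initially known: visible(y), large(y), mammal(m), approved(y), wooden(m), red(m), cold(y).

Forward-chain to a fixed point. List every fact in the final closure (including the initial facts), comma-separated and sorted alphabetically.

Round 1 fires (2), (4), giving blue(m), active(y).
Round 2 fires (3), giving flagged(y).
Round 3 fires (8), giving bird(m).
Round 4 fires (5), giving valid(y).
Round 5 fires (7), giving signed(y).

active(y), approved(y), bird(m), blue(m), cold(y), flagged(y), large(y), mammal(m), red(m), signed(y), valid(y), visible(y), wooden(m)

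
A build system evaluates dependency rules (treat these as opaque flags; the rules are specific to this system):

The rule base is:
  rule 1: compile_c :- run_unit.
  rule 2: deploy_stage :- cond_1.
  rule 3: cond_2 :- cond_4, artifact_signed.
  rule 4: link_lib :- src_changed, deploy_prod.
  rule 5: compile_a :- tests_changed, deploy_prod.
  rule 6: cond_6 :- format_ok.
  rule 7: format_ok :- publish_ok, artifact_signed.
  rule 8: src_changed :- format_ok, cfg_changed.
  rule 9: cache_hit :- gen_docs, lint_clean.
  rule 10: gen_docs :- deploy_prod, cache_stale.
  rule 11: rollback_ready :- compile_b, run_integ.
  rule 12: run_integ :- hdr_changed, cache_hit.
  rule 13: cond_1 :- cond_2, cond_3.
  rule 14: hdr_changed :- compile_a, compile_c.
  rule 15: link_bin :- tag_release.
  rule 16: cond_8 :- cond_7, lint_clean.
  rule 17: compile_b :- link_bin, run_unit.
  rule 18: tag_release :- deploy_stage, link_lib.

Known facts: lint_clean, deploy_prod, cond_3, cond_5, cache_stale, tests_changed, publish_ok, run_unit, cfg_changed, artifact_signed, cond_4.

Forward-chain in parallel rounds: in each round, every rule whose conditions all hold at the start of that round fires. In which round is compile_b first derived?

Round 1: rule 1 [compile_c :- run_unit.]; rule 3 [cond_2 :- cond_4, artifact_signed.]; rule 5 [compile_a :- tests_changed, deploy_prod.]; rule 7 [format_ok :- publish_ok, artifact_signed.]; rule 10 [gen_docs :- deploy_prod, cache_stale.]. Adds compile_c, cond_2, compile_a, format_ok, gen_docs.
Round 2: rule 6 [cond_6 :- format_ok.]; rule 8 [src_changed :- format_ok, cfg_changed.]; rule 9 [cache_hit :- gen_docs, lint_clean.]; rule 13 [cond_1 :- cond_2, cond_3.]; rule 14 [hdr_changed :- compile_a, compile_c.]. Adds cond_6, src_changed, cache_hit, cond_1, hdr_changed.
Round 3: rule 2 [deploy_stage :- cond_1.]; rule 4 [link_lib :- src_changed, deploy_prod.]; rule 12 [run_integ :- hdr_changed, cache_hit.]. Adds deploy_stage, link_lib, run_integ.
Round 4: rule 18 [tag_release :- deploy_stage, link_lib.]. Adds tag_release.
Round 5: rule 15 [link_bin :- tag_release.]. Adds link_bin.
Round 6: rule 17 [compile_b :- link_bin, run_unit.]. Adds compile_b.
compile_b first appears in round 6.

6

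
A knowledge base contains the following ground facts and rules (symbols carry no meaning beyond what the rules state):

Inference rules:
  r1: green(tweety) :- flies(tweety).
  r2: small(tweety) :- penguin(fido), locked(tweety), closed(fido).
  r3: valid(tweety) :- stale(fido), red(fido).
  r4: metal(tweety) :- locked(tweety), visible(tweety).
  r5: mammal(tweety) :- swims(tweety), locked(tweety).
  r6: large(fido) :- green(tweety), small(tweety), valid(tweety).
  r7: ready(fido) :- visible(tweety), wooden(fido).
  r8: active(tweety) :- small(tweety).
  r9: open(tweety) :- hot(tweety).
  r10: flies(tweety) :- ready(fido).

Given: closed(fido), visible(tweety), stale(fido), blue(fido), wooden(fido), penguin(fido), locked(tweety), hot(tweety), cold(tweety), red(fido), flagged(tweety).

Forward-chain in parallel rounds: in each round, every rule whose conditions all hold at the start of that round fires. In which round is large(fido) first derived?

4

Round 1 fires r2, r3, r4, r7, r9, giving small(tweety), valid(tweety), metal(tweety), ready(fido), open(tweety).
Round 2 fires r8, r10, giving active(tweety), flies(tweety).
Round 3 fires r1, giving green(tweety).
Round 4 fires r6, giving large(fido).
large(fido) first appears in round 4.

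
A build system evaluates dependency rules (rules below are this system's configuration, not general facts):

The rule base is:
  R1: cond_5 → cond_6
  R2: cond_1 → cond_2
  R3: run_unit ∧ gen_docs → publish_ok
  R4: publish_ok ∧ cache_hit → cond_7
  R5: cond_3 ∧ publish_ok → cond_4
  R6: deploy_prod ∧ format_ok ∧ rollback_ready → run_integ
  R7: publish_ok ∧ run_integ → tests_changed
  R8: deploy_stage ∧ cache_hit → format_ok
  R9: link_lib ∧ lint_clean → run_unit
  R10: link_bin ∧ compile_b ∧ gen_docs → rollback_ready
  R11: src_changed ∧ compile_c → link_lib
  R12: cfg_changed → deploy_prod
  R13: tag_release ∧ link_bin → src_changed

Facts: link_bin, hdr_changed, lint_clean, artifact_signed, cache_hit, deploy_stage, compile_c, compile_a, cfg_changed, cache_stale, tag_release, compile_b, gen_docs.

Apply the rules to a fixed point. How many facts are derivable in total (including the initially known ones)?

Round 1 — R8, R10, R12, R13, derive format_ok, rollback_ready, deploy_prod, src_changed.
Round 2 — R6, R11, derive run_integ, link_lib.
Round 3 — R9, derive run_unit.
Round 4 — R3, derive publish_ok.
Round 5 — R4, R7, derive cond_7, tests_changed.
Closure: {artifact_signed, cache_hit, cache_stale, cfg_changed, compile_a, compile_b, compile_c, cond_7, deploy_prod, deploy_stage, format_ok, gen_docs, hdr_changed, link_bin, link_lib, lint_clean, publish_ok, rollback_ready, run_integ, run_unit, src_changed, tag_release, tests_changed} — 23 facts.

23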